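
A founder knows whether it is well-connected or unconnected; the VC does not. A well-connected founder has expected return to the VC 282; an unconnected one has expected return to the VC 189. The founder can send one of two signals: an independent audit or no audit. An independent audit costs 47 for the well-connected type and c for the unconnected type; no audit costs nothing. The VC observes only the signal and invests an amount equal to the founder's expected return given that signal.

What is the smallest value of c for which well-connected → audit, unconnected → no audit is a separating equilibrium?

Under separation: audit → well-connected (pays 282); no audit → unconnected (pays 189).
Well-connected: 282 − 47 = 235 ≥ 189 − 0 = 189. Holds regardless of c. ✓
Unconnected: 189 − 0 ≥ 282 − c, so c ≥ 282 − 189 = 93.

93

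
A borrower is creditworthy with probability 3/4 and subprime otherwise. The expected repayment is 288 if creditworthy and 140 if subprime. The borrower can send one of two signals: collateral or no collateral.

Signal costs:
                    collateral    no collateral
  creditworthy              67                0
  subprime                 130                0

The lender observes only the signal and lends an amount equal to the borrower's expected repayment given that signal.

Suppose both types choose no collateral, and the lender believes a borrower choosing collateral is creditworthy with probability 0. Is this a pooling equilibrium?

On the equilibrium path (no collateral) the lender holds the prior 3/4 and pays 3/4·288 + 1/4·140 = 251. Off-path (collateral) belief 0 gives 0·288 + 1·140 = 140.
Creditworthy: no collateral gives 251 − 0 = 251; collateral gives 140 − 67 = 73. Stays. ✓
Subprime: no collateral gives 251 − 0 = 251; collateral gives 140 − 130 = 10. Stays. ✓
Beliefs are Bayes-consistent on-path and both types best-respond.

Yes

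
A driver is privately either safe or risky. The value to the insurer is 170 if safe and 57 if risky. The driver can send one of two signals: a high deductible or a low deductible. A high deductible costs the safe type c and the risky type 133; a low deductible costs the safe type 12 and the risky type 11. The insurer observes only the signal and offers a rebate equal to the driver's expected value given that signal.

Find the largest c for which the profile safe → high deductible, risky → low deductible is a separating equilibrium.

Under separation: high deductible → safe (pays 170); low deductible → risky (pays 57).
Risky: 57 − 11 = 46 ≥ 170 − 133 = 37. Holds regardless of c. ✓
Safe: 170 − c ≥ 57 − 12, so c ≤ 170 − 45 = 125.

125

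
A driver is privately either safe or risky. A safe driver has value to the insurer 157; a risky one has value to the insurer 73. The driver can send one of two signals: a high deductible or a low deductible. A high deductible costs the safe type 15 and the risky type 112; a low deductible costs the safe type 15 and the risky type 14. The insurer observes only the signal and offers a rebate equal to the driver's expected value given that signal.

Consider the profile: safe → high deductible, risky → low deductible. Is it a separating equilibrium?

If types separate, high deductible earns payment 157 and low deductible earns 73.
Safe: high deductible gives 157 − 15 = 142; low deductible gives 73 − 15 = 58. No deviation. ✓
Risky: low deductible gives 73 − 14 = 59; high deductible gives 157 − 112 = 45. No deviation. ✓
Neither type gains from mimicking the other.

Yes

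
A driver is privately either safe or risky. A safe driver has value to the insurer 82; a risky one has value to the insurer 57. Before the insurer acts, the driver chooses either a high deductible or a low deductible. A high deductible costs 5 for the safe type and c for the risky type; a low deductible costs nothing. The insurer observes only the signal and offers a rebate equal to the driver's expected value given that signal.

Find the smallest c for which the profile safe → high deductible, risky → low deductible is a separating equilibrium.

Under separation: high deductible → safe (pays 82); low deductible → risky (pays 57).
Safe: 82 − 5 = 77 ≥ 57 − 0 = 57. Holds regardless of c. ✓
Risky: 57 − 0 ≥ 82 − c, so c ≥ 82 − 57 = 25.

25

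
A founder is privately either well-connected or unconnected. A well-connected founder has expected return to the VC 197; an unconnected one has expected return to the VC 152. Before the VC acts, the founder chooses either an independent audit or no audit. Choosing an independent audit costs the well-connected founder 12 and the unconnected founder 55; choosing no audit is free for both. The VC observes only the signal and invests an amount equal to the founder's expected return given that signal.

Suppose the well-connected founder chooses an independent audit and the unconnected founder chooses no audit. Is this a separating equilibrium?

Under separation the VC infers type exactly: audit → well-connected (pays 197), no audit → unconnected (pays 152).
Well-connected: audit gives 197 − 12 = 185; no audit gives 152 − 0 = 152. No deviation. ✓
Unconnected: no audit gives 152 − 0 = 152; audit gives 197 − 55 = 142. No deviation. ✓
Both incentive constraints hold.

Yes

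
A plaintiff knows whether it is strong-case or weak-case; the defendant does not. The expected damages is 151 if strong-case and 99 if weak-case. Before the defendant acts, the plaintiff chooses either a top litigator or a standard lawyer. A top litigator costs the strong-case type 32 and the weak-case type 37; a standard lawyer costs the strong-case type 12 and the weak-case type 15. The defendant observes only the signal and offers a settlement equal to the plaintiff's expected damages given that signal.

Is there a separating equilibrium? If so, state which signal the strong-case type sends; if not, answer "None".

Try strong-case → top litigator, weak-case → standard lawyer:
  If types separate, top litigator earns payment 151 and standard lawyer earns 99.
  Strong-case: top litigator gives 151 − 32 = 119; standard lawyer gives 99 − 12 = 87. No deviation. ✓
  Weak-case: standard lawyer gives 99 − 15 = 84; top litigator gives 151 − 37 = 114. Would deviate. ✗
Try strong-case → standard lawyer, weak-case → top litigator:
  If types separate, standard lawyer earns payment 151 and top litigator earns 99.
  Strong-case: standard lawyer gives 151 − 12 = 139; top litigator gives 99 − 32 = 67. No deviation. ✓
  Weak-case: top litigator gives 99 − 37 = 62; standard lawyer gives 151 − 15 = 136. Would deviate. ✗
Neither assignment is incentive-compatible.

None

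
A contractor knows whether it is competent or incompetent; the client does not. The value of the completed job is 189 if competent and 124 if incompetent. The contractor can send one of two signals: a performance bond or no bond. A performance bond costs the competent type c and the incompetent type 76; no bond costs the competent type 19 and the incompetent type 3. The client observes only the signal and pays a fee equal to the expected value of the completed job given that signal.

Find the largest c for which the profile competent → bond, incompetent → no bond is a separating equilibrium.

84

Under separation: bond → competent (pays 189); no bond → incompetent (pays 124).
Incompetent: 124 − 3 = 121 ≥ 189 − 76 = 113. Holds regardless of c. ✓
Competent: 189 − c ≥ 124 − 19, so c ≤ 189 − 105 = 84.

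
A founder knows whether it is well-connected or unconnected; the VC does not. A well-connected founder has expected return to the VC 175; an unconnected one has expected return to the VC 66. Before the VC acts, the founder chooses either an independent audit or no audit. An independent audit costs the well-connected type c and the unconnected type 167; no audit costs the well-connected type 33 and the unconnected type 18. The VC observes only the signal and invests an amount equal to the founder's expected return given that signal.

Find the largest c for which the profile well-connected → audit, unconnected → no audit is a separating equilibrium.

142

Under separation: audit → well-connected (pays 175); no audit → unconnected (pays 66).
Unconnected: 66 − 18 = 48 ≥ 175 − 167 = 8. Holds regardless of c. ✓
Well-connected: 175 − c ≥ 66 − 33, so c ≤ 175 − 33 = 142.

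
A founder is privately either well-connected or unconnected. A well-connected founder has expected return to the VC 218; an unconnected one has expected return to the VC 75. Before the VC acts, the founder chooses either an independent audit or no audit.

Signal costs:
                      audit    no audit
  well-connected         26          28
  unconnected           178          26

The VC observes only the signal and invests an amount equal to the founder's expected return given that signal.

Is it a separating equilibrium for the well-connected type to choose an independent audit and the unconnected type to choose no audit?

Under separation the VC infers type exactly: audit → well-connected (pays 218), no audit → unconnected (pays 75).
Well-connected: audit gives 218 − 26 = 192; no audit gives 75 − 28 = 47. No deviation. ✓
Unconnected: no audit gives 75 − 26 = 49; audit gives 218 − 178 = 40. No deviation. ✓
Neither type gains from mimicking the other.

Yes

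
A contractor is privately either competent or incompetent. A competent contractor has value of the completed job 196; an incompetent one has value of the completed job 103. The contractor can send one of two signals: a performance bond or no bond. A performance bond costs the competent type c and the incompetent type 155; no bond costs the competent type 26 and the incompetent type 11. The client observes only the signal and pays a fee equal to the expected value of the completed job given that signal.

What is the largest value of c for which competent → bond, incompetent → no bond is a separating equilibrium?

119

Under separation: bond → competent (pays 196); no bond → incompetent (pays 103).
Incompetent: 103 − 11 = 92 ≥ 196 − 155 = 41. Holds regardless of c. ✓
Competent: 196 − c ≥ 103 − 26, so c ≤ 196 − 77 = 119.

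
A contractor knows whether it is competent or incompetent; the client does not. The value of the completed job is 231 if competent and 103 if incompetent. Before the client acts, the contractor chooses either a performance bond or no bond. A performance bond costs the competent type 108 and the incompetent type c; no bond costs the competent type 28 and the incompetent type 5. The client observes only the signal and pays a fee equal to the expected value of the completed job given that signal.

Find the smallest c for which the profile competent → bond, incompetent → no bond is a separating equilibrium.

133

Under separation: bond → competent (pays 231); no bond → incompetent (pays 103).
Competent: 231 − 108 = 123 ≥ 103 − 28 = 75. Holds regardless of c. ✓
Incompetent: 103 − 5 ≥ 231 − c, so c ≥ 231 − 98 = 133.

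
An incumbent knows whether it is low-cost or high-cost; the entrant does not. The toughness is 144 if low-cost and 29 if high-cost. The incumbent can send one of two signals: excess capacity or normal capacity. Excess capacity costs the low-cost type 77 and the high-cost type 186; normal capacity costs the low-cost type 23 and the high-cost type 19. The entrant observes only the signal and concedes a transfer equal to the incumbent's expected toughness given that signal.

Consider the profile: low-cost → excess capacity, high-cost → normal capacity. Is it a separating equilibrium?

If types separate, excess capacity earns payment 144 and normal capacity earns 29.
Low-cost: excess capacity gives 144 − 77 = 67; normal capacity gives 29 − 23 = 6. No deviation. ✓
High-cost: normal capacity gives 29 − 19 = 10; excess capacity gives 144 − 186 = -42. No deviation. ✓
Both incentive constraints hold.

Yes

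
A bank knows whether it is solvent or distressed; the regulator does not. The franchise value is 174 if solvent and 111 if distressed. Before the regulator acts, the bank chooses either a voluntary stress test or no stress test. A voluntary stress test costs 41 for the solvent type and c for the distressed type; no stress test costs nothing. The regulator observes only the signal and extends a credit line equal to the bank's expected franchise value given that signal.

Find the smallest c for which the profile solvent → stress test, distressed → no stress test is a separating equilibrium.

Under separation: stress test → solvent (pays 174); no stress test → distressed (pays 111).
Solvent: 174 − 41 = 133 ≥ 111 − 0 = 111. Holds regardless of c. ✓
Distressed: 111 − 0 ≥ 174 − c, so c ≥ 174 − 111 = 63.

63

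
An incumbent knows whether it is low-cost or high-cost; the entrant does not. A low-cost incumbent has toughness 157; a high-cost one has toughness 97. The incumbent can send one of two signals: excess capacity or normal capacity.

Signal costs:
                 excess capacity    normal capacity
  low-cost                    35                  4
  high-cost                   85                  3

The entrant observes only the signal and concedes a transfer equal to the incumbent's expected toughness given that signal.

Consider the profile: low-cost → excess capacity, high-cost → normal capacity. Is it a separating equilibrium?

If types separate, excess capacity earns payment 157 and normal capacity earns 97.
Low-cost: excess capacity gives 157 − 35 = 122; normal capacity gives 97 − 4 = 93. No deviation. ✓
High-cost: normal capacity gives 97 − 3 = 94; excess capacity gives 157 − 85 = 72. No deviation. ✓
Both incentive constraints hold.

Yes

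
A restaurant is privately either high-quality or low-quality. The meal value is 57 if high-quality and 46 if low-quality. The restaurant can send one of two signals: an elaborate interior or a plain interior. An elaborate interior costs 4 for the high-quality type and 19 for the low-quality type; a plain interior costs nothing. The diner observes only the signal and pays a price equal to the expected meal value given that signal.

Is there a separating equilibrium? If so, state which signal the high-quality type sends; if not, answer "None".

elaborate interior

Try high-quality → elaborate interior, low-quality → plain interior:
  Under separation the diner infers type exactly: elaborate interior → high-quality (pays 57), plain interior → low-quality (pays 46).
  High-quality: elaborate interior gives 57 − 4 = 53; plain interior gives 46 − 0 = 46. No deviation. ✓
  Low-quality: plain interior gives 46 − 0 = 46; elaborate interior gives 57 − 19 = 38. No deviation. ✓
Both hold — the high-quality type sends elaborate interior.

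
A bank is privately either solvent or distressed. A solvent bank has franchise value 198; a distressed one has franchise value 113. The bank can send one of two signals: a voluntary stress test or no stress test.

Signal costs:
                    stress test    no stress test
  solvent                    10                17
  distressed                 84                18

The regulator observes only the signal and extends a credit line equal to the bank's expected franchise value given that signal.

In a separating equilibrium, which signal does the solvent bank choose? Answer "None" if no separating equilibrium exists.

None

Try solvent → stress test, distressed → no stress test:
  If types separate, stress test earns payment 198 and no stress test earns 113.
  Solvent: stress test gives 198 − 10 = 188; no stress test gives 113 − 17 = 96. No deviation. ✓
  Distressed: no stress test gives 113 − 18 = 95; stress test gives 198 − 84 = 114. Would deviate. ✗
Try solvent → no stress test, distressed → stress test:
  If types separate, no stress test earns payment 198 and stress test earns 113.
  Solvent: no stress test gives 198 − 17 = 181; stress test gives 113 − 10 = 103. No deviation. ✓
  Distressed: stress test gives 113 − 84 = 29; no stress test gives 198 − 18 = 180. Would deviate. ✗
Neither assignment is incentive-compatible.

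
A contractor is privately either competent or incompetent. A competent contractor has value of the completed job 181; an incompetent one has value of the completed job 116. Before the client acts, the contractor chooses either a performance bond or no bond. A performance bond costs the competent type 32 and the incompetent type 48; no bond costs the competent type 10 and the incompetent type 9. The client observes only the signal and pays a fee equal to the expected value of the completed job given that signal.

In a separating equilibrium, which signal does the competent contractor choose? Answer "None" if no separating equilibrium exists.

None

Try competent → bond, incompetent → no bond:
  If types separate, bond earns payment 181 and no bond earns 116.
  Competent: bond gives 181 − 32 = 149; no bond gives 116 − 10 = 106. No deviation. ✓
  Incompetent: no bond gives 116 − 9 = 107; bond gives 181 − 48 = 133. Would deviate. ✗
Try competent → no bond, incompetent → bond:
  If types separate, no bond earns payment 181 and bond earns 116.
  Competent: no bond gives 181 − 10 = 171; bond gives 116 − 32 = 84. No deviation. ✓
  Incompetent: bond gives 116 − 48 = 68; no bond gives 181 − 9 = 172. Would deviate. ✗
Neither assignment is incentive-compatible.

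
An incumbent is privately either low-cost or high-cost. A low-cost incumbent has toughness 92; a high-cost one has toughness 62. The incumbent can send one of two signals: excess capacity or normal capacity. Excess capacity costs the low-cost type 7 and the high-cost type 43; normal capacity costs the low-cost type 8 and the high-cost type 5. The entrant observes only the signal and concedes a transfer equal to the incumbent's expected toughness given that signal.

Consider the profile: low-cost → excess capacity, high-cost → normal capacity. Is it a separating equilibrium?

Under separation the entrant infers type exactly: excess capacity → low-cost (pays 92), normal capacity → high-cost (pays 62).
Low-cost: excess capacity gives 92 − 7 = 85; normal capacity gives 62 − 8 = 54. No deviation. ✓
High-cost: normal capacity gives 62 − 5 = 57; excess capacity gives 92 − 43 = 49. No deviation. ✓
Neither type gains from mimicking the other.

Yes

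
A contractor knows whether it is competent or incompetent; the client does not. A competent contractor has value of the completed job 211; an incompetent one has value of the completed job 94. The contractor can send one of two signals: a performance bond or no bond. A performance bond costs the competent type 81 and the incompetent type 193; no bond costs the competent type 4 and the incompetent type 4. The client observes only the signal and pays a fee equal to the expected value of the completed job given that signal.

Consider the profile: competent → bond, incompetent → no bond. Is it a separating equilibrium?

Yes

If types separate, bond earns payment 211 and no bond earns 94.
Competent: bond gives 211 − 81 = 130; no bond gives 94 − 4 = 90. No deviation. ✓
Incompetent: no bond gives 94 − 4 = 90; bond gives 211 − 193 = 18. No deviation. ✓
Both incentive constraints hold.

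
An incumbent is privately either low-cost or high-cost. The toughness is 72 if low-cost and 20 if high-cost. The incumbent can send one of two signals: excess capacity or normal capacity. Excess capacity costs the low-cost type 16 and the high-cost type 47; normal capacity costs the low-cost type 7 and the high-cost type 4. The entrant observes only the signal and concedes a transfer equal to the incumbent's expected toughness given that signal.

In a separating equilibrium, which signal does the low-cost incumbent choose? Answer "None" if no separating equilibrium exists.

None

Try low-cost → excess capacity, high-cost → normal capacity:
  If types separate, excess capacity earns payment 72 and normal capacity earns 20.
  Low-cost: excess capacity gives 72 − 16 = 56; normal capacity gives 20 − 7 = 13. No deviation. ✓
  High-cost: normal capacity gives 20 − 4 = 16; excess capacity gives 72 − 47 = 25. Would deviate. ✗
Try low-cost → normal capacity, high-cost → excess capacity:
  If types separate, normal capacity earns payment 72 and excess capacity earns 20.
  Low-cost: normal capacity gives 72 − 7 = 65; excess capacity gives 20 − 16 = 4. No deviation. ✓
  High-cost: excess capacity gives 20 − 47 = -27; normal capacity gives 72 − 4 = 68. Would deviate. ✗
Neither assignment is incentive-compatible.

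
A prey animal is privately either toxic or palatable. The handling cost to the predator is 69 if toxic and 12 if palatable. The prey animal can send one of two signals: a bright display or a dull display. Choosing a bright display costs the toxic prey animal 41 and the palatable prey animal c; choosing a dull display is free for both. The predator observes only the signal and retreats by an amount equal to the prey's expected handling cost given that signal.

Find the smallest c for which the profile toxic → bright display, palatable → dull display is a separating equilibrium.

57

Under separation: bright display → toxic (pays 69); dull display → palatable (pays 12).
Toxic: 69 − 41 = 28 ≥ 12 − 0 = 12. Holds regardless of c. ✓
Palatable: 12 − 0 ≥ 69 − c, so c ≥ 69 − 12 = 57.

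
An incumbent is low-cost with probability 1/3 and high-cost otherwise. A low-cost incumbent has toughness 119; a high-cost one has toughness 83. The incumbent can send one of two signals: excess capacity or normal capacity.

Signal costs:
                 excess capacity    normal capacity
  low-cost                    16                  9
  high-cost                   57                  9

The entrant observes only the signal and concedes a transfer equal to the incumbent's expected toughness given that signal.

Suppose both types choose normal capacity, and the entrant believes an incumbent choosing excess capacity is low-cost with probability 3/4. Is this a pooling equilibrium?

At the pooled signal (normal capacity) the entrant holds the prior 1/3 and pays 1/3·119 + 2/3·83 = 95. Off-path (excess capacity) belief 3/4 gives 3/4·119 + 1/4·83 = 110.
Low-cost: normal capacity gives 95 − 9 = 86; excess capacity gives 110 − 16 = 94. Deviates. ✗
High-cost: normal capacity gives 95 − 9 = 86; excess capacity gives 110 − 57 = 53. Stays. ✓

No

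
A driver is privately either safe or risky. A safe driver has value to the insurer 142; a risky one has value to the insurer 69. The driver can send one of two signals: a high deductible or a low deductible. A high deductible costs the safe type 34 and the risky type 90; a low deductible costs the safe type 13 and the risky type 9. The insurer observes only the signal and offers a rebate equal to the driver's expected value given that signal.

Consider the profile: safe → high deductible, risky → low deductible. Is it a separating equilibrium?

If types separate, high deductible earns payment 142 and low deductible earns 69.
Safe: high deductible gives 142 − 34 = 108; low deductible gives 69 − 13 = 56. No deviation. ✓
Risky: low deductible gives 69 − 9 = 60; high deductible gives 142 − 90 = 52. No deviation. ✓
Both incentive constraints hold.

Yes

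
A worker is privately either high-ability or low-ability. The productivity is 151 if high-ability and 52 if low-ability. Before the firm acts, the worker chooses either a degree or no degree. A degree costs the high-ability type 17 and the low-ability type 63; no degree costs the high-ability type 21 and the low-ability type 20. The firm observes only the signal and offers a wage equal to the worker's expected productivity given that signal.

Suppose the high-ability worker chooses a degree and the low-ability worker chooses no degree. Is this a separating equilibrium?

If types separate, degree earns payment 151 and no degree earns 52.
High-ability: degree gives 151 − 17 = 134; no degree gives 52 − 21 = 31. No deviation. ✓
Low-ability: no degree gives 52 − 20 = 32; degree gives 151 − 63 = 88. Would deviate. ✗

No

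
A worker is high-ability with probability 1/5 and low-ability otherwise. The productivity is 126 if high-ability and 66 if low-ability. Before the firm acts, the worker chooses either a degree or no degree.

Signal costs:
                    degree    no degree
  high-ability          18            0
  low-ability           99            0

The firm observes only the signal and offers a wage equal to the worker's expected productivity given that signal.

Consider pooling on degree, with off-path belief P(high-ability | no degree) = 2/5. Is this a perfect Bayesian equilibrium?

No

At the pooled signal (degree) the firm holds the prior 1/5 and pays 1/5·126 + 4/5·66 = 78. Off-path (no degree) belief 2/5 gives 2/5·126 + 3/5·66 = 90.
High-ability: degree gives 78 − 18 = 60; no degree gives 90 − 0 = 90. Deviates. ✗
Low-ability: degree gives 78 − 99 = -21; no degree gives 90 − 0 = 90. Deviates. ✗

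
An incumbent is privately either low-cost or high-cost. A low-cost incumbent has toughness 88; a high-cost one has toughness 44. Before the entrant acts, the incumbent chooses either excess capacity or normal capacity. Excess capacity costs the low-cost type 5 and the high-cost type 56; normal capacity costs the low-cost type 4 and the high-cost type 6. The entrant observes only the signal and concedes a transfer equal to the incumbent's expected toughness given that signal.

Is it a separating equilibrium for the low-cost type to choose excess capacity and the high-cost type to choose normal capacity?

Yes

If types separate, excess capacity earns payment 88 and normal capacity earns 44.
Low-cost: excess capacity gives 88 − 5 = 83; normal capacity gives 44 − 4 = 40. No deviation. ✓
High-cost: normal capacity gives 44 − 6 = 38; excess capacity gives 88 − 56 = 32. No deviation. ✓
Both incentive constraints hold.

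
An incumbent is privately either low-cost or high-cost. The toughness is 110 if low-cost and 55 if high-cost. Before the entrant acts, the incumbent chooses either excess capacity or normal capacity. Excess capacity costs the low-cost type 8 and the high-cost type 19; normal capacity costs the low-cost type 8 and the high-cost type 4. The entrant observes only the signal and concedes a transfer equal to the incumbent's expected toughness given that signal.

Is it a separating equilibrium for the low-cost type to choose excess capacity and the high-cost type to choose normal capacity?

No

If types separate, excess capacity earns payment 110 and normal capacity earns 55.
Low-cost: excess capacity gives 110 − 8 = 102; normal capacity gives 55 − 8 = 47. No deviation. ✓
High-cost: normal capacity gives 55 − 4 = 51; excess capacity gives 110 − 19 = 91. Would deviate. ✗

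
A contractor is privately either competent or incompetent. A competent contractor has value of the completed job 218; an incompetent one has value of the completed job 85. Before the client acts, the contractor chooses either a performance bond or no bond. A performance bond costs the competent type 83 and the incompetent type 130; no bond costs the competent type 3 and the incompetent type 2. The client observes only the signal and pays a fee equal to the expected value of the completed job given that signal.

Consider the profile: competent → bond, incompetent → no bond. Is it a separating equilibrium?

If types separate, bond earns payment 218 and no bond earns 85.
Competent: bond gives 218 − 83 = 135; no bond gives 85 − 3 = 82. No deviation. ✓
Incompetent: no bond gives 85 − 2 = 83; bond gives 218 − 130 = 88. Would deviate. ✗

No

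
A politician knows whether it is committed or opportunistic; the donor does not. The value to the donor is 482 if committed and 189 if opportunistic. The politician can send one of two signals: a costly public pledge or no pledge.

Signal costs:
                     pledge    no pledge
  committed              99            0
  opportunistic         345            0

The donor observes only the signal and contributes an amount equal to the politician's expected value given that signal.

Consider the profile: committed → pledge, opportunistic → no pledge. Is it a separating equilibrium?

If types separate, pledge earns payment 482 and no pledge earns 189.
Committed: pledge gives 482 − 99 = 383; no pledge gives 189 − 0 = 189. No deviation. ✓
Opportunistic: no pledge gives 189 − 0 = 189; pledge gives 482 − 345 = 137. No deviation. ✓
Neither type gains from mimicking the other.

Yes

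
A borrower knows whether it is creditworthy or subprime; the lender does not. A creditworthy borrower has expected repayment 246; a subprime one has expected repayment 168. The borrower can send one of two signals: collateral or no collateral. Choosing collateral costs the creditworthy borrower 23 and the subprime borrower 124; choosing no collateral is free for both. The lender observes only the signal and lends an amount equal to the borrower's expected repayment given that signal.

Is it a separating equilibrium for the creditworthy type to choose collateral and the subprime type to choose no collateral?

Yes

If types separate, collateral earns payment 246 and no collateral earns 168.
Creditworthy: collateral gives 246 − 23 = 223; no collateral gives 168 − 0 = 168. No deviation. ✓
Subprime: no collateral gives 168 − 0 = 168; collateral gives 246 − 124 = 122. No deviation. ✓
Neither type gains from mimicking the other.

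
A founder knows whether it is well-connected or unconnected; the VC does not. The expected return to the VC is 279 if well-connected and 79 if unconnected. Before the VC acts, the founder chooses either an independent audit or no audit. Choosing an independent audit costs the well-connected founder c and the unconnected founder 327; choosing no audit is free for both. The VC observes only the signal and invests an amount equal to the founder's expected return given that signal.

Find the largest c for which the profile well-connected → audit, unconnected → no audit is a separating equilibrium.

200

Under separation: audit → well-connected (pays 279); no audit → unconnected (pays 79).
Unconnected: 79 − 0 = 79 ≥ 279 − 327 = -48. Holds regardless of c. ✓
Well-connected: 279 − c ≥ 79 − 0, so c ≤ 279 − 79 = 200.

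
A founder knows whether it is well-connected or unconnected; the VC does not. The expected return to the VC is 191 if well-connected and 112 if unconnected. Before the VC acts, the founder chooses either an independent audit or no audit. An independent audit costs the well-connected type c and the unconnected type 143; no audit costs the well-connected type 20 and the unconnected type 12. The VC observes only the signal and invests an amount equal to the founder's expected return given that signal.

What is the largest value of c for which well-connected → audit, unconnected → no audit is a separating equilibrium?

99

Under separation: audit → well-connected (pays 191); no audit → unconnected (pays 112).
Unconnected: 112 − 12 = 100 ≥ 191 − 143 = 48. Holds regardless of c. ✓
Well-connected: 191 − c ≥ 112 − 20, so c ≤ 191 − 92 = 99.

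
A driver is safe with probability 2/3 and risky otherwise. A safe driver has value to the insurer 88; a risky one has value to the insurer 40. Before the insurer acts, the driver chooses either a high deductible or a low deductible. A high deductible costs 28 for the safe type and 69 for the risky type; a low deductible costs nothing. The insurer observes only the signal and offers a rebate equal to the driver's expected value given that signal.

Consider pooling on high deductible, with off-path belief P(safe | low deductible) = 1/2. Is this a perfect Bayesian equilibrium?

No

At the pooled signal (high deductible) the insurer holds the prior 2/3 and pays 2/3·88 + 1/3·40 = 72. Off-path (low deductible) belief 1/2 gives 1/2·88 + 1/2·40 = 64.
Safe: high deductible gives 72 − 28 = 44; low deductible gives 64 − 0 = 64. Deviates. ✗
Risky: high deductible gives 72 − 69 = 3; low deductible gives 64 − 0 = 64. Deviates. ✗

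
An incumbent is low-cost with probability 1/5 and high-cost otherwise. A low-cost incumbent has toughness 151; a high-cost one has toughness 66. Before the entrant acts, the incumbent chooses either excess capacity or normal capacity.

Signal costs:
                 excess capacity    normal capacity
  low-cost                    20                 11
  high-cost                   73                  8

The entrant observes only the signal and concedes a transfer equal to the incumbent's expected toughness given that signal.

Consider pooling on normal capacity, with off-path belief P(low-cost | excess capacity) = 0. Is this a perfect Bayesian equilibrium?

Yes

At the pooled signal (normal capacity) the entrant holds the prior 1/5 and pays 1/5·151 + 4/5·66 = 83. Off-path (excess capacity) belief 0 gives 0·151 + 1·66 = 66.
Low-cost: normal capacity gives 83 − 11 = 72; excess capacity gives 66 − 20 = 46. Stays. ✓
High-cost: normal capacity gives 83 − 8 = 75; excess capacity gives 66 − 73 = -7. Stays. ✓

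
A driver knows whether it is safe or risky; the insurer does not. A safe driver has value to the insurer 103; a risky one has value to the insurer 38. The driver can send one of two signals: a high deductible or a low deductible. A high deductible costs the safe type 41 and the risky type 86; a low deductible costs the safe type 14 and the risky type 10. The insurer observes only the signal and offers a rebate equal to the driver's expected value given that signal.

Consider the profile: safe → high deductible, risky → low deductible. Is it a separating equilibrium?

Yes

If types separate, high deductible earns payment 103 and low deductible earns 38.
Safe: high deductible gives 103 − 41 = 62; low deductible gives 38 − 14 = 24. No deviation. ✓
Risky: low deductible gives 38 − 10 = 28; high deductible gives 103 − 86 = 17. No deviation. ✓
Both incentive constraints hold.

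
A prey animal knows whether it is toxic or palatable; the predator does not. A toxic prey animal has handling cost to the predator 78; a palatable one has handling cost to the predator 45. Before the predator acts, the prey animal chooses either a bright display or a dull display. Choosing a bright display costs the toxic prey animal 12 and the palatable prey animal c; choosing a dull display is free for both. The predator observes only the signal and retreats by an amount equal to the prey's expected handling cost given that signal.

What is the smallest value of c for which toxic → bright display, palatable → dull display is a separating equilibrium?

33

Under separation: bright display → toxic (pays 78); dull display → palatable (pays 45).
Toxic: 78 − 12 = 66 ≥ 45 − 0 = 45. Holds regardless of c. ✓
Palatable: 45 − 0 ≥ 78 − c, so c ≥ 78 − 45 = 33.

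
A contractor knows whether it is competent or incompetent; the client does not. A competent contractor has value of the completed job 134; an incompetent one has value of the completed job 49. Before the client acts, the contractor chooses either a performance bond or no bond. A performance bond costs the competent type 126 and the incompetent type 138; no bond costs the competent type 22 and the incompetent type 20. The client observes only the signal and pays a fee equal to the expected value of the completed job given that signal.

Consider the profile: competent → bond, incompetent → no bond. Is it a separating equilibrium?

No

If types separate, bond earns payment 134 and no bond earns 49.
Competent: bond gives 134 − 126 = 8; no bond gives 49 − 22 = 27. Would deviate. ✗
Incompetent: no bond gives 49 − 20 = 29; bond gives 134 − 138 = -4. No deviation. ✓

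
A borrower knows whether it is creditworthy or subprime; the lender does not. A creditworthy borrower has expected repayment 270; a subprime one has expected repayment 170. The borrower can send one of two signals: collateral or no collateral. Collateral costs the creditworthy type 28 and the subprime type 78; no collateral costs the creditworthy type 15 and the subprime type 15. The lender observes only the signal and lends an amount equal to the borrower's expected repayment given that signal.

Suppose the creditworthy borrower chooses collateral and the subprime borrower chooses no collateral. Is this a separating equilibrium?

No

If types separate, collateral earns payment 270 and no collateral earns 170.
Creditworthy: collateral gives 270 − 28 = 242; no collateral gives 170 − 15 = 155. No deviation. ✓
Subprime: no collateral gives 170 − 15 = 155; collateral gives 270 − 78 = 192. Would deviate. ✗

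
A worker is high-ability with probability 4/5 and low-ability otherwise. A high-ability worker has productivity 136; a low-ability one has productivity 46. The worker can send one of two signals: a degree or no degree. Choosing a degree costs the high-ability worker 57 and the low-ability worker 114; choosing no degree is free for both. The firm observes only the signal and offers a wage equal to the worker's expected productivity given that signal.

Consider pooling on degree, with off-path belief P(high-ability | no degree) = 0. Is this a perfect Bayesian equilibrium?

No

At the pooled signal (degree) the firm holds the prior 4/5 and pays 4/5·136 + 1/5·46 = 118. Off-path (no degree) belief 0 gives 0·136 + 1·46 = 46.
High-ability: degree gives 118 − 57 = 61; no degree gives 46 − 0 = 46. Stays. ✓
Low-ability: degree gives 118 − 114 = 4; no degree gives 46 − 0 = 46. Deviates. ✗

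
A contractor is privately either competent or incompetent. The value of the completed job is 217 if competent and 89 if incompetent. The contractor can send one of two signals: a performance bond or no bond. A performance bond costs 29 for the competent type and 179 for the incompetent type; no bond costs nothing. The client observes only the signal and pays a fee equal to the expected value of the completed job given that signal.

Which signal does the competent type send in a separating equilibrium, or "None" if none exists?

Try competent → bond, incompetent → no bond:
  Under separation the client infers type exactly: bond → competent (pays 217), no bond → incompetent (pays 89).
  Competent: bond gives 217 − 29 = 188; no bond gives 89 − 0 = 89. No deviation. ✓
  Incompetent: no bond gives 89 − 0 = 89; bond gives 217 − 179 = 38. No deviation. ✓
Both hold — the competent type sends bond.

bond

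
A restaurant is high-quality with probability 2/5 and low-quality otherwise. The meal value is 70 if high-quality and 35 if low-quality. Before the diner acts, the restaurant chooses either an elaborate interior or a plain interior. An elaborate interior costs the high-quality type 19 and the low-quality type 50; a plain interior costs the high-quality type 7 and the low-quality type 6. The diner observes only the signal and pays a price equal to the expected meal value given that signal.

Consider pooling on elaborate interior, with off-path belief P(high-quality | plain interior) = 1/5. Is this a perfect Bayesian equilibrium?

No

At the pooled signal (elaborate interior) the diner holds the prior 2/5 and pays 2/5·70 + 3/5·35 = 49. Off-path (plain interior) belief 1/5 gives 1/5·70 + 4/5·35 = 42.
High-quality: elaborate interior gives 49 − 19 = 30; plain interior gives 42 − 7 = 35. Deviates. ✗
Low-quality: elaborate interior gives 49 − 50 = -1; plain interior gives 42 − 6 = 36. Deviates. ✗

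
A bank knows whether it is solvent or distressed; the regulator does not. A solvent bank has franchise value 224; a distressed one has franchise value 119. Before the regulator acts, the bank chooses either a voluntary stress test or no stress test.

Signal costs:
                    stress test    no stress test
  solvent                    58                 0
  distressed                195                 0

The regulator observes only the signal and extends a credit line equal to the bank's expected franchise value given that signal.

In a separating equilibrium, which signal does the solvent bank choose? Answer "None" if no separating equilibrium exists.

Try solvent → stress test, distressed → no stress test:
  If types separate, stress test earns payment 224 and no stress test earns 119.
  Solvent: stress test gives 224 − 58 = 166; no stress test gives 119 − 0 = 119. No deviation. ✓
  Distressed: no stress test gives 119 − 0 = 119; stress test gives 224 − 195 = 29. No deviation. ✓
Both hold — the solvent type sends stress test.

stress test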